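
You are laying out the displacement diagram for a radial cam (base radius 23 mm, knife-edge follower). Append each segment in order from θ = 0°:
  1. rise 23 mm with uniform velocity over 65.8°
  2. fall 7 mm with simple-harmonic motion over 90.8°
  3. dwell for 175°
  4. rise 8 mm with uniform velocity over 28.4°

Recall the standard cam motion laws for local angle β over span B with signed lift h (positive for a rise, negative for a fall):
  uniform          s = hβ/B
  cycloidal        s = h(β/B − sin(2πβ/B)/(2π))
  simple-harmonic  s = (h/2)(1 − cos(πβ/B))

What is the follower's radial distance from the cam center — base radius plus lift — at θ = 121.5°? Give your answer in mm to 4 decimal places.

seg 1 [0°–65.8°] uniform, h=23: full span → s += 23 → s = 23.0000
seg 2 [65.8°–156.6°] simple-harmonic, h=-7: θ=121.5° here. β=55.7, B=90.8. -7/2·(1 − cos(π·0.6134)) = -4.7211 → s = 18.2789
radial distance = base radius + s = 23 + 18.2789 = 41.2789

41.2789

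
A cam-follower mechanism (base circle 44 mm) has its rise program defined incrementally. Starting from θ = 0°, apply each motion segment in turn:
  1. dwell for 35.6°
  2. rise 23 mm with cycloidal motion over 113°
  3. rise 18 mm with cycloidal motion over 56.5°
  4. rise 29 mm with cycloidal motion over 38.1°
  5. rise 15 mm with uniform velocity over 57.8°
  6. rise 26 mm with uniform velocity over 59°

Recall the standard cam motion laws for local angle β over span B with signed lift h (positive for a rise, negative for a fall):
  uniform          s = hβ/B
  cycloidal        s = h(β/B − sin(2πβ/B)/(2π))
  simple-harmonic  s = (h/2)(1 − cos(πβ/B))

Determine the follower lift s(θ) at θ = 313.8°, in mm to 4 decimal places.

seg 1 [0°–35.6°] dwell: s stays 0.0000
seg 2 [35.6°–148.6°] cycloidal, h=23: full span → s += 23 → s = 23.0000
seg 3 [148.6°–205.1°] cycloidal, h=18: full span → s += 18 → s = 41.0000
seg 4 [205.1°–243.2°] cycloidal, h=29: full span → s += 29 → s = 70.0000
seg 5 [243.2°–301°] uniform, h=15: full span → s += 15 → s = 85.0000
seg 6 [301°–360°] uniform, h=26: θ=313.8° here. β=12.8, B=59. 26·12.8/59 = 5.6407 → s = 90.6407

90.6407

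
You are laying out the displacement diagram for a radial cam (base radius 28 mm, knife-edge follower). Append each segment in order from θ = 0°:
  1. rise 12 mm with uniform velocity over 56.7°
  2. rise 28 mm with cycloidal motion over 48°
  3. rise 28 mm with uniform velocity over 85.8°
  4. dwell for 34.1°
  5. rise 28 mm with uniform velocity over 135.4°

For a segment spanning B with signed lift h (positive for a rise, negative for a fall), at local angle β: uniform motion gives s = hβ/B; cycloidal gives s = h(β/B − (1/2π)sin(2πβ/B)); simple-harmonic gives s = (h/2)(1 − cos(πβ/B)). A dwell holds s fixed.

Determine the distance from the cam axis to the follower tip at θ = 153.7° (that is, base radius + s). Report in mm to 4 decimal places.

seg 1 [0°–56.7°] uniform, h=12: full span → s += 12 → s = 12.0000
seg 2 [56.7°–104.7°] cycloidal, h=28: full span → s += 28 → s = 40.0000
seg 3 [104.7°–190.5°] uniform, h=28: θ=153.7° here. β=49, B=85.8. 28·49/85.8 = 15.9907 → s = 55.9907
radial distance = base radius + s = 28 + 55.9907 = 83.9907

83.9907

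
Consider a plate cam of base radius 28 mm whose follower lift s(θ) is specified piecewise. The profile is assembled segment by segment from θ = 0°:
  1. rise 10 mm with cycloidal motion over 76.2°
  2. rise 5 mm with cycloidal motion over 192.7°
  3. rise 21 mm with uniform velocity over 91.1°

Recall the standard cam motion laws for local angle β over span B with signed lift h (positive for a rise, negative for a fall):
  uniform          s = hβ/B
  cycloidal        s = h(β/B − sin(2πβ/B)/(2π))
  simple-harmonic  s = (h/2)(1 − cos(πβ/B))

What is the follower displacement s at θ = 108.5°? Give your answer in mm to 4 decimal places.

seg 1 [0°–76.2°] cycloidal, h=10: full span → s += 10 → s = 10.0000
seg 2 [76.2°–268.9°] cycloidal, h=5: θ=108.5° here. β=32.3, B=192.7. 5·(0.1676 − sin(2π·0.1676)/(2π)) = 0.1466 → s = 10.1466

10.1466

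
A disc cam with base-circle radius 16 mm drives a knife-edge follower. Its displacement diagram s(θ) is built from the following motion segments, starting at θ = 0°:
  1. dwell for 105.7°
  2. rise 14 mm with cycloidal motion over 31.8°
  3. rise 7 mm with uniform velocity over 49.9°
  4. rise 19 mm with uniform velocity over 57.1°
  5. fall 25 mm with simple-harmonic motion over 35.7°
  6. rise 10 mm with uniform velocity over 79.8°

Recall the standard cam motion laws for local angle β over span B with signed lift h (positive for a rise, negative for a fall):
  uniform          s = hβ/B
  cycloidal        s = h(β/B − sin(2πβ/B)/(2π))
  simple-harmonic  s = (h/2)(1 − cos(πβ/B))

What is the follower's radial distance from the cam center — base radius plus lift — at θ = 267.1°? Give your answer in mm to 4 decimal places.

seg 1 [0°–105.7°] dwell: s stays 0.0000
seg 2 [105.7°–137.5°] cycloidal, h=14: full span → s += 14 → s = 14.0000
seg 3 [137.5°–187.4°] uniform, h=7: full span → s += 7 → s = 21.0000
seg 4 [187.4°–244.5°] uniform, h=19: full span → s += 19 → s = 40.0000
seg 5 [244.5°–280.2°] simple-harmonic, h=-25: θ=267.1° here. β=22.6, B=35.7. -25/2·(1 − cos(π·0.6331)) = -17.5742 → s = 22.4258
radial distance = base radius + s = 16 + 22.4258 = 38.4258

38.4258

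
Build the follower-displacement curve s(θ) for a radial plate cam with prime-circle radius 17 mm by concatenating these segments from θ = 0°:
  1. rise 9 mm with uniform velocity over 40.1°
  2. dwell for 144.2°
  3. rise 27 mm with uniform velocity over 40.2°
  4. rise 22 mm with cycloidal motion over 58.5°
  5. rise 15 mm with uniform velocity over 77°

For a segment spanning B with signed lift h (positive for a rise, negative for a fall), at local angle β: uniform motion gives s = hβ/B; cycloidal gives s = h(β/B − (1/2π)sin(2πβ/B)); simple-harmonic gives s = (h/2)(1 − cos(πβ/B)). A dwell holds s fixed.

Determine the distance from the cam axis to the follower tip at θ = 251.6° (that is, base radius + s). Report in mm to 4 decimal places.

seg 1 [0°–40.1°] uniform, h=9: full span → s += 9 → s = 9.0000
seg 2 [40.1°–184.3°] dwell: s stays 9.0000
seg 3 [184.3°–224.5°] uniform, h=27: full span → s += 27 → s = 36.0000
seg 4 [224.5°–283°] cycloidal, h=22: θ=251.6° here. β=27.1, B=58.5. 22·(0.4632 − sin(2π·0.4632)/(2π)) = 9.3901 → s = 45.3901
radial distance = base radius + s = 17 + 45.3901 = 62.3901

62.3901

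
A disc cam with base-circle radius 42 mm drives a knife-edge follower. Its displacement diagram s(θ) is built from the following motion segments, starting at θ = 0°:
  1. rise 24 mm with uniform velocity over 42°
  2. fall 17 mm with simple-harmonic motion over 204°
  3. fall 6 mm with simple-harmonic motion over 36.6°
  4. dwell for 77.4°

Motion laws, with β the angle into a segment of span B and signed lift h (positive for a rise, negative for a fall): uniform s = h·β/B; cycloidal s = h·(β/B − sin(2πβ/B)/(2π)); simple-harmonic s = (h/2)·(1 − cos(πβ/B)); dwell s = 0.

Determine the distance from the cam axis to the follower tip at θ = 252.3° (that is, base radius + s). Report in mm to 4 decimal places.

seg 1 [0°–42°] uniform, h=24: full span → s += 24 → s = 24.0000
seg 2 [42°–246°] simple-harmonic, h=-17: full span → s += -17 → s = 7.0000
seg 3 [246°–282.6°] simple-harmonic, h=-6: θ=252.3° here. β=6.3, B=36.6. -6/2·(1 − cos(π·0.1721)) = -0.4281 → s = 6.5719
radial distance = base radius + s = 42 + 6.5719 = 48.5719

48.5719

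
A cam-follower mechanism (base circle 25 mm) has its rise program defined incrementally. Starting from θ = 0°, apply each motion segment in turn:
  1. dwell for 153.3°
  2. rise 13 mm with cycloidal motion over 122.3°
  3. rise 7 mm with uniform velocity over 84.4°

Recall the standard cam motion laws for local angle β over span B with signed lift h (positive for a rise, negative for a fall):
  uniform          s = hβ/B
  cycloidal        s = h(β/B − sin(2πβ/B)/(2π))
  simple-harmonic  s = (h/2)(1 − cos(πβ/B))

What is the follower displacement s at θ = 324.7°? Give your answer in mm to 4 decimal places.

seg 1 [0°–153.3°] dwell: s stays 0.0000
seg 2 [153.3°–275.6°] cycloidal, h=13: full span → s += 13 → s = 13.0000
seg 3 [275.6°–360°] uniform, h=7: θ=324.7° here. β=49.1, B=84.4. 7·49.1/84.4 = 4.0723 → s = 17.0723

17.0723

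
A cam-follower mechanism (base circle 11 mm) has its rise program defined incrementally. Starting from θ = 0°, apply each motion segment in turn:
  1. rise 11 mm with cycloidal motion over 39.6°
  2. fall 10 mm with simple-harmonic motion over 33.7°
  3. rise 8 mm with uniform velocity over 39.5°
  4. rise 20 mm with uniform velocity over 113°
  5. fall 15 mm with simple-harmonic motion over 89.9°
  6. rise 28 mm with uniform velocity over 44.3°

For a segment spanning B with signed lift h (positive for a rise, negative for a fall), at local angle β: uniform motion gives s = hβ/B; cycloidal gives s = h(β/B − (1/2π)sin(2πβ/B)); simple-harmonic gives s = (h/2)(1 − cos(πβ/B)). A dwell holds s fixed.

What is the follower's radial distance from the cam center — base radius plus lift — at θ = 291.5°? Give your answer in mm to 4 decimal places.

seg 1 [0°–39.6°] cycloidal, h=11: full span → s += 11 → s = 11.0000
seg 2 [39.6°–73.3°] simple-harmonic, h=-10: full span → s += -10 → s = 1.0000
seg 3 [73.3°–112.8°] uniform, h=8: full span → s += 8 → s = 9.0000
seg 4 [112.8°–225.8°] uniform, h=20: full span → s += 20 → s = 29.0000
seg 5 [225.8°–315.7°] simple-harmonic, h=-15: θ=291.5° here. β=65.7, B=89.9. -15/2·(1 − cos(π·0.7308)) = -12.4742 → s = 16.5258
radial distance = base radius + s = 11 + 16.5258 = 27.5258

27.5258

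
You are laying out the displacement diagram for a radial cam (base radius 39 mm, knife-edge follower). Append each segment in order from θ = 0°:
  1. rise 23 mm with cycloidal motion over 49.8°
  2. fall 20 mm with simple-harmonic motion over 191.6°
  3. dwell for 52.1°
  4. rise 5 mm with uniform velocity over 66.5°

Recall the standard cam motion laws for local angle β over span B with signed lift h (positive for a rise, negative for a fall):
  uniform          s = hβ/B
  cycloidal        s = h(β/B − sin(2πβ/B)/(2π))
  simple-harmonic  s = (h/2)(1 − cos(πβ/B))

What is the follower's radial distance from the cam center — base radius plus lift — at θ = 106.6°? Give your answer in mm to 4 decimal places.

seg 1 [0°–49.8°] cycloidal, h=23: full span → s += 23 → s = 23.0000
seg 2 [49.8°–241.4°] simple-harmonic, h=-20: θ=106.6° here. β=56.8, B=191.6. -20/2·(1 − cos(π·0.2965)) = -4.0323 → s = 18.9677
radial distance = base radius + s = 39 + 18.9677 = 57.9677

57.9677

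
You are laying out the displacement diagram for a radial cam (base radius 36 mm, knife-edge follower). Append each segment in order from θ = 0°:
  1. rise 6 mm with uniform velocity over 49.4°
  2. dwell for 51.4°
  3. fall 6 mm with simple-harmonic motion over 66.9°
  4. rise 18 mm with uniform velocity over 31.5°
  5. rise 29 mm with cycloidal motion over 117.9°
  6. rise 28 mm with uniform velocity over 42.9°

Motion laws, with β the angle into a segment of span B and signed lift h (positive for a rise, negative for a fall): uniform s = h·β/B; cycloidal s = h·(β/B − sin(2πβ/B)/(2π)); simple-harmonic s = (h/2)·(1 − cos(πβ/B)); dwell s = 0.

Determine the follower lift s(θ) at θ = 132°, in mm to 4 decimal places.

seg 1 [0°–49.4°] uniform, h=6: full span → s += 6 → s = 6.0000
seg 2 [49.4°–100.8°] dwell: s stays 6.0000
seg 3 [100.8°–167.7°] simple-harmonic, h=-6: θ=132° here. β=31.2, B=66.9. -6/2·(1 − cos(π·0.4664)) = -2.6836 → s = 3.3164

3.3164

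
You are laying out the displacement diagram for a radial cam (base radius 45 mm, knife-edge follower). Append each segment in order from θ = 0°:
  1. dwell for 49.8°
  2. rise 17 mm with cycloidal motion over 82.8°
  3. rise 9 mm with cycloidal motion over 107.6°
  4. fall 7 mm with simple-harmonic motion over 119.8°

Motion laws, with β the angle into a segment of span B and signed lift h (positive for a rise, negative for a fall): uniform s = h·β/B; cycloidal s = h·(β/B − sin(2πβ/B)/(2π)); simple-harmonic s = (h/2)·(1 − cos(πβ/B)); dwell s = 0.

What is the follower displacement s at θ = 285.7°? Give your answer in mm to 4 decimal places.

seg 1 [0°–49.8°] dwell: s stays 0.0000
seg 2 [49.8°–132.6°] cycloidal, h=17: full span → s += 17 → s = 17.0000
seg 3 [132.6°–240.2°] cycloidal, h=9: full span → s += 9 → s = 26.0000
seg 4 [240.2°–360°] simple-harmonic, h=-7: θ=285.7° here. β=45.5, B=119.8. -7/2·(1 − cos(π·0.3798)) = -2.2095 → s = 23.7905

23.7905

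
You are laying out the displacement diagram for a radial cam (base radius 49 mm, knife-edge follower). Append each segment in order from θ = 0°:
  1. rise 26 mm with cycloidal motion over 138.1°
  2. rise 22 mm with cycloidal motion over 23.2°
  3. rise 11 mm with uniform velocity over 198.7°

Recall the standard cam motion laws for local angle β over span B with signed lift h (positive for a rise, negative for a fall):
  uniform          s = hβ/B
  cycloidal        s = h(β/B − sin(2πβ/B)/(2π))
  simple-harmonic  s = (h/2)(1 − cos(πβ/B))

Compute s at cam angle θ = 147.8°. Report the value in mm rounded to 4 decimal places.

seg 1 [0°–138.1°] cycloidal, h=26: full span → s += 26 → s = 26.0000
seg 2 [138.1°–161.3°] cycloidal, h=22: θ=147.8° here. β=9.7, B=23.2. 22·(0.4181 − sin(2π·0.4181)/(2π)) = 7.4750 → s = 33.4750

33.4750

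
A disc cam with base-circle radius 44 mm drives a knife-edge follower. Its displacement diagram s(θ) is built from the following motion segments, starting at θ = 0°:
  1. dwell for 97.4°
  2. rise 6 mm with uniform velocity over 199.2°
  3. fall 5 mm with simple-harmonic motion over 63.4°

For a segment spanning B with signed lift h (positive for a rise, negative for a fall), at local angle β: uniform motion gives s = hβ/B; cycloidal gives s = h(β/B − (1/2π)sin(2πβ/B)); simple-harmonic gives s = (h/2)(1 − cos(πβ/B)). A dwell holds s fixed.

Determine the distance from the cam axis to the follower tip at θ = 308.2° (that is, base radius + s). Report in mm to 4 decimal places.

seg 1 [0°–97.4°] dwell: s stays 0.0000
seg 2 [97.4°–296.6°] uniform, h=6: full span → s += 6 → s = 6.0000
seg 3 [296.6°–360°] simple-harmonic, h=-5: θ=308.2° here. β=11.6, B=63.4. -5/2·(1 − cos(π·0.1830)) = -0.4018 → s = 5.5982
radial distance = base radius + s = 44 + 5.5982 = 49.5982

49.5982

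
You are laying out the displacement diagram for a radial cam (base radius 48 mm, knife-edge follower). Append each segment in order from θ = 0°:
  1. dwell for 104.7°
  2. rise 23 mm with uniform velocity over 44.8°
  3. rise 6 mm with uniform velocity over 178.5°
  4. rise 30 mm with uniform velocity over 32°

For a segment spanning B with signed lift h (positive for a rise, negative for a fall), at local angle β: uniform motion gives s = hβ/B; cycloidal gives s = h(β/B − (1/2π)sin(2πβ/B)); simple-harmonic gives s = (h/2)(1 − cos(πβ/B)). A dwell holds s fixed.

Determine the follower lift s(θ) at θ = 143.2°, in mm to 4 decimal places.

seg 1 [0°–104.7°] dwell: s stays 0.0000
seg 2 [104.7°–149.5°] uniform, h=23: θ=143.2° here. β=38.5, B=44.8. 23·38.5/44.8 = 19.7656 → s = 19.7656

19.7656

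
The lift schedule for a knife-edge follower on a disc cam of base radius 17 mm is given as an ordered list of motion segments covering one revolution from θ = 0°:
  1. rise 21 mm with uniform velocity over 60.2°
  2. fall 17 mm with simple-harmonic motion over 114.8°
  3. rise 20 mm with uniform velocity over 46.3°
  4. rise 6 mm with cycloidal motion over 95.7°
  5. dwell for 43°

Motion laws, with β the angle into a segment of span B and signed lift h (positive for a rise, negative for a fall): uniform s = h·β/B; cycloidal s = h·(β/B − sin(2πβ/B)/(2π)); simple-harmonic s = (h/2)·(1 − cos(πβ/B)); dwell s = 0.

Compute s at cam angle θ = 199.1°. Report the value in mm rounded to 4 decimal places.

seg 1 [0°–60.2°] uniform, h=21: full span → s += 21 → s = 21.0000
seg 2 [60.2°–175°] simple-harmonic, h=-17: full span → s += -17 → s = 4.0000
seg 3 [175°–221.3°] uniform, h=20: θ=199.1° here. β=24.1, B=46.3. 20·24.1/46.3 = 10.4104 → s = 14.4104

14.4104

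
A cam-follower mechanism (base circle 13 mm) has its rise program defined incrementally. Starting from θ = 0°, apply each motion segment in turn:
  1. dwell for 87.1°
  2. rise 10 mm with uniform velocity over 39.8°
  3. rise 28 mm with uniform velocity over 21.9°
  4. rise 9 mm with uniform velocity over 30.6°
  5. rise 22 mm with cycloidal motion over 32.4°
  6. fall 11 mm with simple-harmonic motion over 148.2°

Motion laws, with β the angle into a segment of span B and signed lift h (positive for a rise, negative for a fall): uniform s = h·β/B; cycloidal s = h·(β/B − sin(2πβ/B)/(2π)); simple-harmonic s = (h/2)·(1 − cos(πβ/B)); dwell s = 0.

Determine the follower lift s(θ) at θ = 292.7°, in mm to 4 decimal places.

seg 1 [0°–87.1°] dwell: s stays 0.0000
seg 2 [87.1°–126.9°] uniform, h=10: full span → s += 10 → s = 10.0000
seg 3 [126.9°–148.8°] uniform, h=28: full span → s += 28 → s = 38.0000
seg 4 [148.8°–179.4°] uniform, h=9: full span → s += 9 → s = 47.0000
seg 5 [179.4°–211.8°] cycloidal, h=22: full span → s += 22 → s = 69.0000
seg 6 [211.8°–360°] simple-harmonic, h=-11: θ=292.7° here. β=80.9, B=148.2. -11/2·(1 − cos(π·0.5459)) = -6.2901 → s = 62.7099

62.7099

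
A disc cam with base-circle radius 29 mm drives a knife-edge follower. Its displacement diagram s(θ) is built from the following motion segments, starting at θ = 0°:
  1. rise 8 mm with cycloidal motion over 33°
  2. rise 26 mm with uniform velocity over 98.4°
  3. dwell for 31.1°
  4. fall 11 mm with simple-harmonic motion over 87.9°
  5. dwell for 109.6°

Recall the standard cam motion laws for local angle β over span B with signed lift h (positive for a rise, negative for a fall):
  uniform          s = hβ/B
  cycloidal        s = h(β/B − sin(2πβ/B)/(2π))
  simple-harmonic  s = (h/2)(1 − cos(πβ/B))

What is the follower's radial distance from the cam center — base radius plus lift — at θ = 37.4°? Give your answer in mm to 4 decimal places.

seg 1 [0°–33°] cycloidal, h=8: full span → s += 8 → s = 8.0000
seg 2 [33°–131.4°] uniform, h=26: θ=37.4° here. β=4.4, B=98.4. 26·4.4/98.4 = 1.1626 → s = 9.1626
radial distance = base radius + s = 29 + 9.1626 = 38.1626

38.1626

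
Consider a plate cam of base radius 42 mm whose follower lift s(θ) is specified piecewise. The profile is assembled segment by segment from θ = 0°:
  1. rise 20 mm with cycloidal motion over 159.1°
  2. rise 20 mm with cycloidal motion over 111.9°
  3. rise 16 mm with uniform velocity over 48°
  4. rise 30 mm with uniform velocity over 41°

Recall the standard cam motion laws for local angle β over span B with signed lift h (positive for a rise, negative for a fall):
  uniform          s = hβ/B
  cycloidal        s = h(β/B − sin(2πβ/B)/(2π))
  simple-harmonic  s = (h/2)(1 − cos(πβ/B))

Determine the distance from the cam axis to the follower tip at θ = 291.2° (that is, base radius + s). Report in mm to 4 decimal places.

seg 1 [0°–159.1°] cycloidal, h=20: full span → s += 20 → s = 20.0000
seg 2 [159.1°–271°] cycloidal, h=20: full span → s += 20 → s = 40.0000
seg 3 [271°–319°] uniform, h=16: θ=291.2° here. β=20.2, B=48. 16·20.2/48 = 6.7333 → s = 46.7333
radial distance = base radius + s = 42 + 46.7333 = 88.7333

88.7333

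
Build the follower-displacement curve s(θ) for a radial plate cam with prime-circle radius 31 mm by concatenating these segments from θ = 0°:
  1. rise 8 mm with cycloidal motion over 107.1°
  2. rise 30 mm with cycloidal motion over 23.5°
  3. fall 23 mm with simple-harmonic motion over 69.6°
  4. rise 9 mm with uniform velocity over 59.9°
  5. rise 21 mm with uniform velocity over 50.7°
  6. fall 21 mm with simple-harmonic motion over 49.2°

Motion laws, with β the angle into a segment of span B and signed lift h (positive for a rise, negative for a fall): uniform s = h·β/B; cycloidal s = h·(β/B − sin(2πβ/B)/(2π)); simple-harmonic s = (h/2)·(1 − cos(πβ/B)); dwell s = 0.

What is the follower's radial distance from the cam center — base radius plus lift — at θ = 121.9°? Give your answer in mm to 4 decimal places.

seg 1 [0°–107.1°] cycloidal, h=8: full span → s += 8 → s = 8.0000
seg 2 [107.1°–130.6°] cycloidal, h=30: θ=121.9° here. β=14.8, B=23.5. 30·(0.6298 − sin(2π·0.6298)/(2π)) = 22.3698 → s = 30.3698
radial distance = base radius + s = 31 + 30.3698 = 61.3698

61.3698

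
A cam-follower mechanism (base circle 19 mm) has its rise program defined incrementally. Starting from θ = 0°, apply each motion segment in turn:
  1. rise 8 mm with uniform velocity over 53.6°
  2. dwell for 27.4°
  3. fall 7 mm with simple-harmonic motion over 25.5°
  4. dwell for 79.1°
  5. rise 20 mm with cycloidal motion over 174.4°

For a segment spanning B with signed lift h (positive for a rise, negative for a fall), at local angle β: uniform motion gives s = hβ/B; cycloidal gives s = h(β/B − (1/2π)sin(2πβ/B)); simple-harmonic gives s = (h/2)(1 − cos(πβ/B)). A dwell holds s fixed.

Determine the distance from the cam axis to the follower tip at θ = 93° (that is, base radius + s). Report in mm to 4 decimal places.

seg 1 [0°–53.6°] uniform, h=8: full span → s += 8 → s = 8.0000
seg 2 [53.6°–81°] dwell: s stays 8.0000
seg 3 [81°–106.5°] simple-harmonic, h=-7: θ=93° here. β=12, B=25.5. -7/2·(1 − cos(π·0.4706)) = -3.1771 → s = 4.8229
radial distance = base radius + s = 19 + 4.8229 = 23.8229

23.8229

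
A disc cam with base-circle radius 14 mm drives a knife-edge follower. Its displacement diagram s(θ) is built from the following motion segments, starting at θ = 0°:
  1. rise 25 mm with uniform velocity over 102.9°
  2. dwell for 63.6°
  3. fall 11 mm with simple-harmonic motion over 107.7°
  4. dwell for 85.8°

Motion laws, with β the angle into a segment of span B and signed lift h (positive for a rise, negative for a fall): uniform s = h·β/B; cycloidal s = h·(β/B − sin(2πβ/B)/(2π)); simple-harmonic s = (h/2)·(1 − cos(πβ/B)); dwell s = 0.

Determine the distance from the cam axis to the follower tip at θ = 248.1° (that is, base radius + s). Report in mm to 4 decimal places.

seg 1 [0°–102.9°] uniform, h=25: full span → s += 25 → s = 25.0000
seg 2 [102.9°–166.5°] dwell: s stays 25.0000
seg 3 [166.5°–274.2°] simple-harmonic, h=-11: θ=248.1° here. β=81.6, B=107.7. -11/2·(1 − cos(π·0.7577)) = -9.4815 → s = 15.5185
radial distance = base radius + s = 14 + 15.5185 = 29.5185

29.5185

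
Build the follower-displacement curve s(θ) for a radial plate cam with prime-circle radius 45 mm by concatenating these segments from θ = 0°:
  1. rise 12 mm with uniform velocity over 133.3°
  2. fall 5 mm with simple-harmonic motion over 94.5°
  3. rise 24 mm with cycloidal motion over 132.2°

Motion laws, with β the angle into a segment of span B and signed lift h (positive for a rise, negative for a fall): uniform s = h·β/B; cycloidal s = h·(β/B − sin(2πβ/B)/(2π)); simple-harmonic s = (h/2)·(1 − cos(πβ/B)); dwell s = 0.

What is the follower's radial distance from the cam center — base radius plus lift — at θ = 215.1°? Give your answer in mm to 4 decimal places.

seg 1 [0°–133.3°] uniform, h=12: full span → s += 12 → s = 12.0000
seg 2 [133.3°–227.8°] simple-harmonic, h=-5: θ=215.1° here. β=81.8, B=94.5. -5/2·(1 − cos(π·0.8656)) = -4.7805 → s = 7.2195
radial distance = base radius + s = 45 + 7.2195 = 52.2195

52.2195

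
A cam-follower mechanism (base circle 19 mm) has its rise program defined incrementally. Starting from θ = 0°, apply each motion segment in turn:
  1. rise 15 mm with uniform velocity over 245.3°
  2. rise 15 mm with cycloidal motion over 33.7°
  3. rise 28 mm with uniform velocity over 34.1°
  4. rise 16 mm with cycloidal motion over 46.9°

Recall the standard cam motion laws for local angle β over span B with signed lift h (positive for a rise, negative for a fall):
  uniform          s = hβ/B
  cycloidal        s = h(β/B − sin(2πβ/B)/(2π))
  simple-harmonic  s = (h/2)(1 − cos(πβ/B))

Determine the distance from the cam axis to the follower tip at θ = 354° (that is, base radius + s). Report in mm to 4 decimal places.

seg 1 [0°–245.3°] uniform, h=15: full span → s += 15 → s = 15.0000
seg 2 [245.3°–279°] cycloidal, h=15: full span → s += 15 → s = 30.0000
seg 3 [279°–313.1°] uniform, h=28: full span → s += 28 → s = 58.0000
seg 4 [313.1°–360°] cycloidal, h=16: θ=354° here. β=40.9, B=46.9. 16·(0.8721 − sin(2π·0.8721)/(2π)) = 15.7866 → s = 73.7866
radial distance = base radius + s = 19 + 73.7866 = 92.7866

92.7866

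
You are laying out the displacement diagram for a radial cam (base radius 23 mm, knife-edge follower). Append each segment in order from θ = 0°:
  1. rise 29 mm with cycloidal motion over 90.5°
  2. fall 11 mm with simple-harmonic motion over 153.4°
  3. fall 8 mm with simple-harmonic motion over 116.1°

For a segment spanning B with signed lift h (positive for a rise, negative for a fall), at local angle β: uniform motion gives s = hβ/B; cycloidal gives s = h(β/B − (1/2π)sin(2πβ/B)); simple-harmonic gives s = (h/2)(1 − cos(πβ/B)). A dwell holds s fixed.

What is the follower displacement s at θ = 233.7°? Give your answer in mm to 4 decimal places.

seg 1 [0°–90.5°] cycloidal, h=29: full span → s += 29 → s = 29.0000
seg 2 [90.5°–243.9°] simple-harmonic, h=-11: θ=233.7° here. β=143.2, B=153.4. -11/2·(1 − cos(π·0.9335)) = -10.8804 → s = 18.1196

18.1196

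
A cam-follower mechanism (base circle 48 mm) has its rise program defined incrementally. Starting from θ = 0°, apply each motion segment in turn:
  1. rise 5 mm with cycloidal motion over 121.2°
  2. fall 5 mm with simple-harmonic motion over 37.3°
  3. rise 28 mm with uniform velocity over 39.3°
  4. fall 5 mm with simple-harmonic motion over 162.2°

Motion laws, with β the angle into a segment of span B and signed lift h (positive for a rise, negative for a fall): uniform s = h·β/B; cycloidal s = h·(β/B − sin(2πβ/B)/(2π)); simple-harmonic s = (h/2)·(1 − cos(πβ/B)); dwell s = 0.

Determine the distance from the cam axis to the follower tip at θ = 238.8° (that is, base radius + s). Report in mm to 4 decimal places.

seg 1 [0°–121.2°] cycloidal, h=5: full span → s += 5 → s = 5.0000
seg 2 [121.2°–158.5°] simple-harmonic, h=-5: full span → s += -5 → s = 0.0000
seg 3 [158.5°–197.8°] uniform, h=28: full span → s += 28 → s = 28.0000
seg 4 [197.8°–360°] simple-harmonic, h=-5: θ=238.8° here. β=41, B=162.2. -5/2·(1 − cos(π·0.2528)) = -0.7477 → s = 27.2523
radial distance = base radius + s = 48 + 27.2523 = 75.2523

75.2523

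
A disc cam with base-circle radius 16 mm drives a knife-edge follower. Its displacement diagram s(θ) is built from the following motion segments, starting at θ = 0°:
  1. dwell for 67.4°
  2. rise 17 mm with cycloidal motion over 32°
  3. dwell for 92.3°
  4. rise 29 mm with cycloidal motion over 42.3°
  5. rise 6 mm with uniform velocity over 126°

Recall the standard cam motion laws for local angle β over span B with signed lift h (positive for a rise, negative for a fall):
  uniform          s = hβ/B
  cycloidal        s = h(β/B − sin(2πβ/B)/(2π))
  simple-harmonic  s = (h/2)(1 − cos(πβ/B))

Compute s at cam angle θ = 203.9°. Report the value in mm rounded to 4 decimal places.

seg 1 [0°–67.4°] dwell: s stays 0.0000
seg 2 [67.4°–99.4°] cycloidal, h=17: full span → s += 17 → s = 17.0000
seg 3 [99.4°–191.7°] dwell: s stays 17.0000
seg 4 [191.7°–234°] cycloidal, h=29: θ=203.9° here. β=12.2, B=42.3. 29·(0.2884 − sin(2π·0.2884)/(2π)) = 3.8824 → s = 20.8824

20.8824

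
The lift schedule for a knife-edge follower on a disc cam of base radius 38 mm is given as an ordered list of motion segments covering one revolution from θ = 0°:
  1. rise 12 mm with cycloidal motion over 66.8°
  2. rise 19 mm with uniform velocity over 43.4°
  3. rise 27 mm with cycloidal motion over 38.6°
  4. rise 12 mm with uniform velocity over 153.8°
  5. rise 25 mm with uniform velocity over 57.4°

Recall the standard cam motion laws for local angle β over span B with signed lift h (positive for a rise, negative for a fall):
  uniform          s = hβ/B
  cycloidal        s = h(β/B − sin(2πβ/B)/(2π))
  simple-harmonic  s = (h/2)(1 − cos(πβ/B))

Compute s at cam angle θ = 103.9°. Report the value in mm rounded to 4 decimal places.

seg 1 [0°–66.8°] cycloidal, h=12: full span → s += 12 → s = 12.0000
seg 2 [66.8°–110.2°] uniform, h=19: θ=103.9° here. β=37.1, B=43.4. 19·37.1/43.4 = 16.2419 → s = 28.2419

28.2419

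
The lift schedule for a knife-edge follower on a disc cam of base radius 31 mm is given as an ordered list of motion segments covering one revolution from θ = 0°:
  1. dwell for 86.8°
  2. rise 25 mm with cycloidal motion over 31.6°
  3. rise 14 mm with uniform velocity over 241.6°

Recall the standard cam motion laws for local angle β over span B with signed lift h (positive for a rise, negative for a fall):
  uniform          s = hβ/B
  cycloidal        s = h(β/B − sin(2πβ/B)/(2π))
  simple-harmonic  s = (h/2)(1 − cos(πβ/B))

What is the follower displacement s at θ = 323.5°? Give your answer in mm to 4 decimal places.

seg 1 [0°–86.8°] dwell: s stays 0.0000
seg 2 [86.8°–118.4°] cycloidal, h=25: full span → s += 25 → s = 25.0000
seg 3 [118.4°–360°] uniform, h=14: θ=323.5° here. β=205.1, B=241.6. 14·205.1/241.6 = 11.8849 → s = 36.8849

36.8849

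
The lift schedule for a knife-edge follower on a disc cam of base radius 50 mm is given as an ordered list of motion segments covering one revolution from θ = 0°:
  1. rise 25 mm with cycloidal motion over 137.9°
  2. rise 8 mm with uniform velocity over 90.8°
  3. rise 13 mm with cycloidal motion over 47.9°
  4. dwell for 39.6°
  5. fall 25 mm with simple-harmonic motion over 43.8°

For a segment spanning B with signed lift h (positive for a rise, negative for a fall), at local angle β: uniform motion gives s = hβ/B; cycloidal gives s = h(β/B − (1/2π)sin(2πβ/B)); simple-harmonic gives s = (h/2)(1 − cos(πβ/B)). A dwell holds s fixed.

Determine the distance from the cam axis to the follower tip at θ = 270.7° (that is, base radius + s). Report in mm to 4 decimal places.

seg 1 [0°–137.9°] cycloidal, h=25: full span → s += 25 → s = 25.0000
seg 2 [137.9°–228.7°] uniform, h=8: full span → s += 8 → s = 33.0000
seg 3 [228.7°–276.6°] cycloidal, h=13: θ=270.7° here. β=42, B=47.9. 13·(0.8768 − sin(2π·0.8768)/(2π)) = 12.8449 → s = 45.8449
radial distance = base radius + s = 50 + 45.8449 = 95.8449

95.8449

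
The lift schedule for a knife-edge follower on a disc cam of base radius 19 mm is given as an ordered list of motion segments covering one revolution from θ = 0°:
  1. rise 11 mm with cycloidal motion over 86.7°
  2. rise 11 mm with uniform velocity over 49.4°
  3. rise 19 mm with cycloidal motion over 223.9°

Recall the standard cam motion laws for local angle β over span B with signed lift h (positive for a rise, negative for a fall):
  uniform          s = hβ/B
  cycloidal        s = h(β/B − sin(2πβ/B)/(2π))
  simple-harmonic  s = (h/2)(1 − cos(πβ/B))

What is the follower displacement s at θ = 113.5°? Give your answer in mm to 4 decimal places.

seg 1 [0°–86.7°] cycloidal, h=11: full span → s += 11 → s = 11.0000
seg 2 [86.7°–136.1°] uniform, h=11: θ=113.5° here. β=26.8, B=49.4. 11·26.8/49.4 = 5.9676 → s = 16.9676

16.9676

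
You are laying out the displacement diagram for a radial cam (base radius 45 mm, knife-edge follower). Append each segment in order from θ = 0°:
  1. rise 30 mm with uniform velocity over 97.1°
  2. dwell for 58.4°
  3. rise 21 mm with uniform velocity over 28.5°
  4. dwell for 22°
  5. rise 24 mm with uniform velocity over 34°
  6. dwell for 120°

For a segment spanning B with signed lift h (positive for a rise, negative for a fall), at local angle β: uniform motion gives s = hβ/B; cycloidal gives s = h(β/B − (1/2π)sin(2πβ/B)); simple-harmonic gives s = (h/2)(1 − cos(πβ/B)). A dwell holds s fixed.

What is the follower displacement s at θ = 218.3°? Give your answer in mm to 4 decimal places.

seg 1 [0°–97.1°] uniform, h=30: full span → s += 30 → s = 30.0000
seg 2 [97.1°–155.5°] dwell: s stays 30.0000
seg 3 [155.5°–184°] uniform, h=21: full span → s += 21 → s = 51.0000
seg 4 [184°–206°] dwell: s stays 51.0000
seg 5 [206°–240°] uniform, h=24: θ=218.3° here. β=12.3, B=34. 24·12.3/34 = 8.6824 → s = 59.6824

59.6824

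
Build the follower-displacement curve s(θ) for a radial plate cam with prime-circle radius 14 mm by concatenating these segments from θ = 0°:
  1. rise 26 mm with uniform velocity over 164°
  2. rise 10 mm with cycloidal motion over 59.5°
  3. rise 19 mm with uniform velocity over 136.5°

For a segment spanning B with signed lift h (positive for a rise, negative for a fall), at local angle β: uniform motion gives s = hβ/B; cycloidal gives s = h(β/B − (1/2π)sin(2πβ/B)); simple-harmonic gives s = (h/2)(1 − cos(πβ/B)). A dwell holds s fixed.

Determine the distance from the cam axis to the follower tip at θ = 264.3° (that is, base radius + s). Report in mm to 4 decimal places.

seg 1 [0°–164°] uniform, h=26: full span → s += 26 → s = 26.0000
seg 2 [164°–223.5°] cycloidal, h=10: full span → s += 10 → s = 36.0000
seg 3 [223.5°–360°] uniform, h=19: θ=264.3° here. β=40.8, B=136.5. 19·40.8/136.5 = 5.6791 → s = 41.6791
radial distance = base radius + s = 14 + 41.6791 = 55.6791

55.6791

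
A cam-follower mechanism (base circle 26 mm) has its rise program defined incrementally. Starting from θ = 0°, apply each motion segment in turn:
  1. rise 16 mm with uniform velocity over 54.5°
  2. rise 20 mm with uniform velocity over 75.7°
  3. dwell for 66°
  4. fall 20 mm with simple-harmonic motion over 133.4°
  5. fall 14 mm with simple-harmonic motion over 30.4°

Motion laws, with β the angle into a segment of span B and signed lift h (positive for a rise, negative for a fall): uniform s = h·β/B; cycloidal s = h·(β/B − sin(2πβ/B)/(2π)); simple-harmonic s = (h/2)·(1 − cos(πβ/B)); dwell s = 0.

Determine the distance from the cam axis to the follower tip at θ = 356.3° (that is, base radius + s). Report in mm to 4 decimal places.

seg 1 [0°–54.5°] uniform, h=16: full span → s += 16 → s = 16.0000
seg 2 [54.5°–130.2°] uniform, h=20: full span → s += 20 → s = 36.0000
seg 3 [130.2°–196.2°] dwell: s stays 36.0000
seg 4 [196.2°–329.6°] simple-harmonic, h=-20: full span → s += -20 → s = 16.0000
seg 5 [329.6°–360°] simple-harmonic, h=-14: θ=356.3° here. β=26.7, B=30.4. -14/2·(1 − cos(π·0.8783)) = -13.4945 → s = 2.5055
radial distance = base radius + s = 26 + 2.5055 = 28.5055

28.5055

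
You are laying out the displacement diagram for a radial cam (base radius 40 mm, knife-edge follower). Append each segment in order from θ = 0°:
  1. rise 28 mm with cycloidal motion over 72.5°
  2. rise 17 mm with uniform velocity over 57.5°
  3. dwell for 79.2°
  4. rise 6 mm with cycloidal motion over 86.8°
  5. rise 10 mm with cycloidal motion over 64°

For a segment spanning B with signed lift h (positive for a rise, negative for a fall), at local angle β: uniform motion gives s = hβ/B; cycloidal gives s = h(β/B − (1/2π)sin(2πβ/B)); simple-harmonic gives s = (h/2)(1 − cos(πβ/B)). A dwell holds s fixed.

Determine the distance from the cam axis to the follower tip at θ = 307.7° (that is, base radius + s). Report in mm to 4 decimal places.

seg 1 [0°–72.5°] cycloidal, h=28: full span → s += 28 → s = 28.0000
seg 2 [72.5°–130°] uniform, h=17: full span → s += 17 → s = 45.0000
seg 3 [130°–209.2°] dwell: s stays 45.0000
seg 4 [209.2°–296°] cycloidal, h=6: full span → s += 6 → s = 51.0000
seg 5 [296°–360°] cycloidal, h=10: θ=307.7° here. β=11.7, B=64. 10·(0.1828 − sin(2π·0.1828)/(2π)) = 0.3763 → s = 51.3763
radial distance = base radius + s = 40 + 51.3763 = 91.3763

91.3763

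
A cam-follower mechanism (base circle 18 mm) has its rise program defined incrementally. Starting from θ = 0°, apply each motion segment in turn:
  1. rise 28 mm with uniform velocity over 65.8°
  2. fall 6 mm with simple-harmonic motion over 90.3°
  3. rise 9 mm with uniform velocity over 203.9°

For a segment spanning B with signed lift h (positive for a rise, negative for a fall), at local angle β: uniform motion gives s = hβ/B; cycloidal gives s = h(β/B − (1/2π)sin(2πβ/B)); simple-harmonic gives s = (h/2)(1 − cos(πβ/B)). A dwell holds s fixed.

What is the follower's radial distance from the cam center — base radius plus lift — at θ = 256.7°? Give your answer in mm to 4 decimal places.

seg 1 [0°–65.8°] uniform, h=28: full span → s += 28 → s = 28.0000
seg 2 [65.8°–156.1°] simple-harmonic, h=-6: full span → s += -6 → s = 22.0000
seg 3 [156.1°–360°] uniform, h=9: θ=256.7° here. β=100.6, B=203.9. 9·100.6/203.9 = 4.4404 → s = 26.4404
radial distance = base radius + s = 18 + 26.4404 = 44.4404

44.4404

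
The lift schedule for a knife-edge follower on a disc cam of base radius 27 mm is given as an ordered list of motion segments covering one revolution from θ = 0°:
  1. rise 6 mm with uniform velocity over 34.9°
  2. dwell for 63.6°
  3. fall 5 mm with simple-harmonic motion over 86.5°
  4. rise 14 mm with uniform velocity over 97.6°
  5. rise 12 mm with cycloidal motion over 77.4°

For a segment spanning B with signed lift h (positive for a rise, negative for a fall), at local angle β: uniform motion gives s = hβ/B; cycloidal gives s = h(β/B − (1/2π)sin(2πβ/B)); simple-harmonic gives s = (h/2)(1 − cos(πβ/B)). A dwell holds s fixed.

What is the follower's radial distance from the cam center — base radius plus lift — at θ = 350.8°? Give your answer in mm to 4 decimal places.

seg 1 [0°–34.9°] uniform, h=6: full span → s += 6 → s = 6.0000
seg 2 [34.9°–98.5°] dwell: s stays 6.0000
seg 3 [98.5°–185°] simple-harmonic, h=-5: full span → s += -5 → s = 1.0000
seg 4 [185°–282.6°] uniform, h=14: full span → s += 14 → s = 15.0000
seg 5 [282.6°–360°] cycloidal, h=12: θ=350.8° here. β=68.2, B=77.4. 12·(0.8811 − sin(2π·0.8811)/(2π)) = 11.8711 → s = 26.8711
radial distance = base radius + s = 27 + 26.8711 = 53.8711

53.8711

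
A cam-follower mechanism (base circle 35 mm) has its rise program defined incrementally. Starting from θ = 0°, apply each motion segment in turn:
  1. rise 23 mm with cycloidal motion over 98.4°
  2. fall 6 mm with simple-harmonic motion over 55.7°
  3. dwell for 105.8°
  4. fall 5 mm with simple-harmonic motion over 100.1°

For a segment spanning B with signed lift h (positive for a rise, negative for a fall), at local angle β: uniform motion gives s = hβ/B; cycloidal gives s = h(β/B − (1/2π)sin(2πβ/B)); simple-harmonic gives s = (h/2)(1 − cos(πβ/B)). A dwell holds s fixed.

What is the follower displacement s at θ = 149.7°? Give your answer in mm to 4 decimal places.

seg 1 [0°–98.4°] cycloidal, h=23: full span → s += 23 → s = 23.0000
seg 2 [98.4°–154.1°] simple-harmonic, h=-6: θ=149.7° here. β=51.3, B=55.7. -6/2·(1 − cos(π·0.9210)) = -5.9081 → s = 17.0919

17.0919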